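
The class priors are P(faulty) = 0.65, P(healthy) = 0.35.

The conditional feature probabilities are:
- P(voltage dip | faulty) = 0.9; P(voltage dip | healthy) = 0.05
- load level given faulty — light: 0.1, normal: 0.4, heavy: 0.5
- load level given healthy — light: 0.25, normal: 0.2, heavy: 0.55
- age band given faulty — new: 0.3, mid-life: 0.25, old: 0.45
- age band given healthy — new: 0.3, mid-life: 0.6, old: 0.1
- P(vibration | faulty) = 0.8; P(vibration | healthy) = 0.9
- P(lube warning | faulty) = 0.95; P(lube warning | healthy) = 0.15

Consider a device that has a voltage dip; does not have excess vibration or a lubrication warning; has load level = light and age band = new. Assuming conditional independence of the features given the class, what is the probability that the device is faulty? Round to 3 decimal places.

0.611

faulty: 0.65 × 0.9 × 0.1 × 0.3 × (1−0.8) × (1−0.95) = 0.0001755
healthy: 0.35 × 0.05 × 0.25 × 0.3 × (1−0.9) × (1−0.15) = 0.0001115625
P(faulty | x) = 0.0001755 / 0.0002870625 ≈ 0.611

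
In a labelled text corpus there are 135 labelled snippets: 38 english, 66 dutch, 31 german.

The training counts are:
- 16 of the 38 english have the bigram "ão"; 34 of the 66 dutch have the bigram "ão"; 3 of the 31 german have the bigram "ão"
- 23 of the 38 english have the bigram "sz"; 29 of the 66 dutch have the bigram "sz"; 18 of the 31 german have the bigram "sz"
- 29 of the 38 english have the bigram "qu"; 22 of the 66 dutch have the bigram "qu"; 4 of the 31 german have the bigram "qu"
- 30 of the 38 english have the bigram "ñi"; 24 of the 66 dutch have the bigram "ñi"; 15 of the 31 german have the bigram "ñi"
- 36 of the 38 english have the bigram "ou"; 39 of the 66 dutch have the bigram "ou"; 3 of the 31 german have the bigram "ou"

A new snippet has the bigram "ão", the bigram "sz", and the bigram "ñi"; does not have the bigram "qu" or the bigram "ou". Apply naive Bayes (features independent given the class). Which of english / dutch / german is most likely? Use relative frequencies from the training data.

dutch

english: (38/135) × (16/38) × (23/38) × (9/38) × (30/38) × (2/38) ≈ 0.000705949
dutch: (66/135) × (34/66) × (29/66) × (44/66) × (24/66) × (27/66) ≈ 0.0109748
german: (31/135) × (3/31) × (18/31) × (27/31) × (15/31) × (28/31) ≈ 0.00491164
Highest score → dutch.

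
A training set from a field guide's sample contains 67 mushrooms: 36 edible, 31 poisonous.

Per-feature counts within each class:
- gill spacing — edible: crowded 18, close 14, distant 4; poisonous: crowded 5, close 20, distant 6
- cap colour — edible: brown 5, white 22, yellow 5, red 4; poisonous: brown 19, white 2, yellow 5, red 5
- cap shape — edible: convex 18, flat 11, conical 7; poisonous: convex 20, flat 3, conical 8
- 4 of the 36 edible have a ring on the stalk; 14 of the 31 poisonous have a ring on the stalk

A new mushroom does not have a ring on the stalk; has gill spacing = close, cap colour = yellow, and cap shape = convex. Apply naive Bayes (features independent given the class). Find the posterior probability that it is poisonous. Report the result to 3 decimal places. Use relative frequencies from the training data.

0.569

edible: (36/67) × (14/36) × (5/36) × (18/36) × (32/36) ≈ 0.0128985
poisonous: (31/67) × (20/31) × (5/31) × (20/31) × (17/31) ≈ 0.0170341
P(poisonous | x) = 0.0170341 / 0.0299326 ≈ 0.569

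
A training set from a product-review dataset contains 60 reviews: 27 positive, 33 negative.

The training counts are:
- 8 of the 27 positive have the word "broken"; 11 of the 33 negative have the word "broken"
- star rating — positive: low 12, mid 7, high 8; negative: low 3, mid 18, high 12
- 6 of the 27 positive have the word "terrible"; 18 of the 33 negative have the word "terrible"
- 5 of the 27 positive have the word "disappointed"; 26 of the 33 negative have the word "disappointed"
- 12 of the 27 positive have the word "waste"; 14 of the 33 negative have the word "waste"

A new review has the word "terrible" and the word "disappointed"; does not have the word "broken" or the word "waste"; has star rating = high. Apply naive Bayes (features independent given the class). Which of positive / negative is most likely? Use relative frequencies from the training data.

negative

positive: (27/60) × (19/27) × (8/27) × (6/27) × (5/27) × (15/27) ≈ 0.00214511
negative: (33/60) × (22/33) × (12/33) × (18/33) × (26/33) × (19/33) ≈ 0.0329911
Highest score → negative.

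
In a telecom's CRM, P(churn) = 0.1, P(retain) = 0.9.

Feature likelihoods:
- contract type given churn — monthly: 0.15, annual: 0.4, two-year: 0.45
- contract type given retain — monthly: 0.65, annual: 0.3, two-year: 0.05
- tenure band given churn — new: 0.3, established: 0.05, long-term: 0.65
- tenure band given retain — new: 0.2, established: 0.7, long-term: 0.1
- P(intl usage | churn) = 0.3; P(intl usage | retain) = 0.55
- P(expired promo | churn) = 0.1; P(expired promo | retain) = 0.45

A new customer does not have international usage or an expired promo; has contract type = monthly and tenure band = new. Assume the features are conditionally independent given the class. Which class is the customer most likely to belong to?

churn: 0.1 × 0.15 × 0.3 × (1−0.3) × (1−0.1) = 0.002835
retain: 0.9 × 0.65 × 0.2 × (1−0.55) × (1−0.45) = 0.0289575
Highest score → retain.

retain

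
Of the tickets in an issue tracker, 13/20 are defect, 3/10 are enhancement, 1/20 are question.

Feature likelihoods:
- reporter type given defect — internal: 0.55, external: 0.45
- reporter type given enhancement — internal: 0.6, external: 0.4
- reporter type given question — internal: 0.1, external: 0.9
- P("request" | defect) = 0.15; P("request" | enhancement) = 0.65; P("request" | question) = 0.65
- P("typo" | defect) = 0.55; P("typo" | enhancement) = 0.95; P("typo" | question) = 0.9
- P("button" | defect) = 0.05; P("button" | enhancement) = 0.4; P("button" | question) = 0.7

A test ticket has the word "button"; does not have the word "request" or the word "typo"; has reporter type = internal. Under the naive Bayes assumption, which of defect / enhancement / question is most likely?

defect

defect: 0.65 × 0.55 × (1−0.15) × (1−0.55) × 0.05 = 0.0068371875
enhancement: 0.3 × 0.6 × (1−0.65) × (1−0.95) × 0.4 = 0.00126
question: 0.05 × 0.1 × (1−0.65) × (1−0.9) × 0.7 = 0.0001225
Highest score → defect.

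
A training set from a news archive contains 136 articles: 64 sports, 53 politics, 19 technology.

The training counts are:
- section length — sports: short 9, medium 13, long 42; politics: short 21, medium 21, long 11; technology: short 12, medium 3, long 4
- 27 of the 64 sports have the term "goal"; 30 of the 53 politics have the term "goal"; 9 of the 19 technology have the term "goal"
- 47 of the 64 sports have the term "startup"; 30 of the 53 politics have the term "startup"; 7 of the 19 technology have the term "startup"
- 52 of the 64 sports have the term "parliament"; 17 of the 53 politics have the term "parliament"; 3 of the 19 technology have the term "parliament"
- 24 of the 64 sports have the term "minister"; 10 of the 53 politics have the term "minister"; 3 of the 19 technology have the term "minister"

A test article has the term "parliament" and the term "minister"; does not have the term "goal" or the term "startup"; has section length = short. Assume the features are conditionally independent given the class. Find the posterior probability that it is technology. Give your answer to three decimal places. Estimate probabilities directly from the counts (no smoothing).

0.131

sports: (64/136) × (9/64) × (37/64) × (17/64) × (52/64) × (24/64) = 0.0030963420867919921875
politics: (53/136) × (21/53) × (23/53) × (23/53) × (17/53) × (10/53) ≈ 0.00175987
technology: (19/136) × (12/19) × (10/19) × (12/19) × (3/19) × (3/19) ≈ 0.000731226
P(technology | x) = 0.000731226 / 0.0055874380867919921875 ≈ 0.131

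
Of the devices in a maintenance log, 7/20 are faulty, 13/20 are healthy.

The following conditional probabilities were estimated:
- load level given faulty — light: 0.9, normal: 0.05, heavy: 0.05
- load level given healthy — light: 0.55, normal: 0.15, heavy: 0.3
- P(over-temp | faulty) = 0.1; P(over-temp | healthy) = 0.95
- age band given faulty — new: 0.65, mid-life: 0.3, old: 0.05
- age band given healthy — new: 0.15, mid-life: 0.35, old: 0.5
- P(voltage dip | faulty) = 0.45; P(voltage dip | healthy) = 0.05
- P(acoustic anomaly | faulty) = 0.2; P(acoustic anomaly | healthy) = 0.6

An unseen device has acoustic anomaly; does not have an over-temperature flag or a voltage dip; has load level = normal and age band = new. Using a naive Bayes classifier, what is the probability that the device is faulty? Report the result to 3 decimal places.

0.730

faulty: 0.35 × 0.05 × (1−0.1) × 0.65 × (1−0.45) × 0.2 = 0.001126125
healthy: 0.65 × 0.15 × (1−0.95) × 0.15 × (1−0.05) × 0.6 = 0.0004168125
P(faulty | x) = 0.001126125 / 0.0015429375 ≈ 0.730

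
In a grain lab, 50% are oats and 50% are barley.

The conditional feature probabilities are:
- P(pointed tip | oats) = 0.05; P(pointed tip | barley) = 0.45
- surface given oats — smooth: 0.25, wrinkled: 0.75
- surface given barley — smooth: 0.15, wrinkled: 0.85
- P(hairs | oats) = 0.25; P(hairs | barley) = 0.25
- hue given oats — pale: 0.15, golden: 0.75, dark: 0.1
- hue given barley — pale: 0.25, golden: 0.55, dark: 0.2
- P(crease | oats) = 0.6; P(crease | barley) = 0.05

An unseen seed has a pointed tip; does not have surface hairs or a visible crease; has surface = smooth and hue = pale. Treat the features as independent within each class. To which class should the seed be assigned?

barley

oats: 0.5 × 0.05 × 0.25 × (1−0.25) × 0.15 × (1−0.6) = 0.00028125
barley: 0.5 × 0.45 × 0.15 × (1−0.25) × 0.25 × (1−0.05) = 0.00601171875
Highest score → barley.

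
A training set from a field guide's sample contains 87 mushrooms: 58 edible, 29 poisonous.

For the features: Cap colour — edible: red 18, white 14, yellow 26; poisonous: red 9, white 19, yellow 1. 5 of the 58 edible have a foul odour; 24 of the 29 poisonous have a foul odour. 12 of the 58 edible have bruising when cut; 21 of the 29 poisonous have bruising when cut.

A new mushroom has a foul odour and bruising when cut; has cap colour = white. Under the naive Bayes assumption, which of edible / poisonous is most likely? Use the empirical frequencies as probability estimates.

poisonous

edible: (58/87) × (14/58) × (5/58) × (12/58) ≈ 0.00287015
poisonous: (29/87) × (19/29) × (24/29) × (21/29) ≈ 0.130879
Highest score → poisonous.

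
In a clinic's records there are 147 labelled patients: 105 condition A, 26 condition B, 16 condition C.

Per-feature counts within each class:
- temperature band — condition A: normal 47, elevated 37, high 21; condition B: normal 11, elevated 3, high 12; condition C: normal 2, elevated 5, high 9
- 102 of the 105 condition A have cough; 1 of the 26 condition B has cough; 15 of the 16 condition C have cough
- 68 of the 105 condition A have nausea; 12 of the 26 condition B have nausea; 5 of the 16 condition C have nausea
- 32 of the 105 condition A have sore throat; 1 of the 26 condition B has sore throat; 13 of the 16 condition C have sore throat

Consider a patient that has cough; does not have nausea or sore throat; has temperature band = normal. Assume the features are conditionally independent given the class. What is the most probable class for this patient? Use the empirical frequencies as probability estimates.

condition A: (105/147) × (47/105) × (102/105) × (37/105) × (73/105) ≈ 0.0760917
condition B: (26/147) × (11/26) × (1/26) × (14/26) × (25/26) ≈ 0.00149013
condition C: (16/147) × (2/16) × (15/16) × (11/16) × (3/16) ≈ 0.00164421
Highest score → condition A.

condition A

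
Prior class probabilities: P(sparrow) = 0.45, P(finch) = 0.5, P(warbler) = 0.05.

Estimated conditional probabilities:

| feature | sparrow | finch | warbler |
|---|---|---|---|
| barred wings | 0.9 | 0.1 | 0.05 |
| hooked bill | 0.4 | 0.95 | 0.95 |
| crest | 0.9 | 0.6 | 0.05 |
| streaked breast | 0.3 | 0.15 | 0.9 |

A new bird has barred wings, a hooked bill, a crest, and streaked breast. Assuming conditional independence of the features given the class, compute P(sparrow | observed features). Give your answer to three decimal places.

0.909

sparrow: 0.45 × 0.9 × 0.4 × 0.9 × 0.3 = 0.04374
finch: 0.5 × 0.1 × 0.95 × 0.6 × 0.15 = 0.004275
warbler: 0.05 × 0.05 × 0.95 × 0.05 × 0.9 = 0.000106875
P(sparrow | x) = 0.04374 / 0.048121875 ≈ 0.909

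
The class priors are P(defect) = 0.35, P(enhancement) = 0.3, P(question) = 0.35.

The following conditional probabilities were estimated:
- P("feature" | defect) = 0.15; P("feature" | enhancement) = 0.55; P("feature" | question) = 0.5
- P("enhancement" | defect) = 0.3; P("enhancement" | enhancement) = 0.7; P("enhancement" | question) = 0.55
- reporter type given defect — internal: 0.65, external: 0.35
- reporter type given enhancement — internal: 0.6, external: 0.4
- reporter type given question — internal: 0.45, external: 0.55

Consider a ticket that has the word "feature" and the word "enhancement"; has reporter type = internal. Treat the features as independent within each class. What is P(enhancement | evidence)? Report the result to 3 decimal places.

0.564

defect: 0.35 × 0.15 × 0.3 × 0.65 = 0.0102375
enhancement: 0.3 × 0.55 × 0.7 × 0.6 = 0.0693
question: 0.35 × 0.5 × 0.55 × 0.45 = 0.0433125
P(enhancement | x) = 0.0693 / 0.12285 ≈ 0.564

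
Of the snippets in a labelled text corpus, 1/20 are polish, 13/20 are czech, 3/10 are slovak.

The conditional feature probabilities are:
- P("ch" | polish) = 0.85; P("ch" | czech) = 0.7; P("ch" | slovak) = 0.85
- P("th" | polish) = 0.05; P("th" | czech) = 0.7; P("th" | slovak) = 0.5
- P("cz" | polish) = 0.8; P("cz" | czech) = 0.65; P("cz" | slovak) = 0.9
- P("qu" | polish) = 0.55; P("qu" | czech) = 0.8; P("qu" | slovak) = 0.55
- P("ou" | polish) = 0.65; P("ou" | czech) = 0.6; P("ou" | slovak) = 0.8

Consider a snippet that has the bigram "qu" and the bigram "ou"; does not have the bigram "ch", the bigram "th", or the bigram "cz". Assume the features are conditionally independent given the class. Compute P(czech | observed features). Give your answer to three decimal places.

0.868

polish: 0.05 × (1−0.85) × (1−0.05) × (1−0.8) × 0.55 × 0.65 = 0.0005094375
czech: 0.65 × (1−0.7) × (1−0.7) × (1−0.65) × 0.8 × 0.6 = 0.009828
slovak: 0.3 × (1−0.85) × (1−0.5) × (1−0.9) × 0.55 × 0.8 = 0.00099
P(czech | x) = 0.009828 / 0.0113274375 ≈ 0.868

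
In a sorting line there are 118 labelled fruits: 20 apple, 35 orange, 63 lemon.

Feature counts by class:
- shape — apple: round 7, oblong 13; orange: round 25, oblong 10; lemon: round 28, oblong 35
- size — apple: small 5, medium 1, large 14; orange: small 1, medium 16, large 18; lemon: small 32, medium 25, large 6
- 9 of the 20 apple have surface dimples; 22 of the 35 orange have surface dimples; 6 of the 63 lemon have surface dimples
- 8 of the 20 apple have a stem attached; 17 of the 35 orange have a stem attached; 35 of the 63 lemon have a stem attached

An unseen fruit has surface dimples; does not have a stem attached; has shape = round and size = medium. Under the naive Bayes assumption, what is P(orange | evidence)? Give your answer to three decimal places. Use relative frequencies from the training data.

0.867

apple: (20/118) × (7/20) × (1/20) × (9/20) × (12/20) ≈ 0.000800847
orange: (35/118) × (25/35) × (16/35) × (22/35) × (18/35) ≈ 0.031309
lemon: (63/118) × (28/63) × (25/63) × (6/63) × (28/63) ≈ 0.00398569
P(orange | x) = 0.031309 / 0.036095537 ≈ 0.867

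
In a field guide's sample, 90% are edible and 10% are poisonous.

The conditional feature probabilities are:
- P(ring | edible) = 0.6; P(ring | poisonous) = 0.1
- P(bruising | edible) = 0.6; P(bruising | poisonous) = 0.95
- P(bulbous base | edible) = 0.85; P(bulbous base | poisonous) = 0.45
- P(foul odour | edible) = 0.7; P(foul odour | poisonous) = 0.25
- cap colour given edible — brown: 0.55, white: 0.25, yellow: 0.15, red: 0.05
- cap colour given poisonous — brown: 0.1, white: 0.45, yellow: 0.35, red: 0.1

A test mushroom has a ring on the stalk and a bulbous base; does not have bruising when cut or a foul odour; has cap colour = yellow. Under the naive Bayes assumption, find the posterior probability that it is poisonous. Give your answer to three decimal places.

edible: 0.9 × 0.6 × (1−0.6) × 0.85 × (1−0.7) × 0.15 = 0.008262
poisonous: 0.1 × 0.1 × (1−0.95) × 0.45 × (1−0.25) × 0.35 = 0.0000590625
P(poisonous | x) = 0.0000590625 / 0.0083210625 ≈ 0.007

0.007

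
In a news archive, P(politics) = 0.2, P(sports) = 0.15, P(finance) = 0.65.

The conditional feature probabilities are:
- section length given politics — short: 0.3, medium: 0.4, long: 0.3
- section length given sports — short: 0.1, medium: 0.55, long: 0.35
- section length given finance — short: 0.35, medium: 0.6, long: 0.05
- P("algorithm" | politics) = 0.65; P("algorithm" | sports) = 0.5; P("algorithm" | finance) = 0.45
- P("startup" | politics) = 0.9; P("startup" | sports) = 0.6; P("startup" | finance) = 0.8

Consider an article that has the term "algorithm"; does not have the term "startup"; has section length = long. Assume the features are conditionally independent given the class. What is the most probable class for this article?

sports

politics: 0.2 × 0.3 × 0.65 × (1−0.9) = 0.0039
sports: 0.15 × 0.35 × 0.5 × (1−0.6) = 0.0105
finance: 0.65 × 0.05 × 0.45 × (1−0.8) = 0.002925
Highest score → sports.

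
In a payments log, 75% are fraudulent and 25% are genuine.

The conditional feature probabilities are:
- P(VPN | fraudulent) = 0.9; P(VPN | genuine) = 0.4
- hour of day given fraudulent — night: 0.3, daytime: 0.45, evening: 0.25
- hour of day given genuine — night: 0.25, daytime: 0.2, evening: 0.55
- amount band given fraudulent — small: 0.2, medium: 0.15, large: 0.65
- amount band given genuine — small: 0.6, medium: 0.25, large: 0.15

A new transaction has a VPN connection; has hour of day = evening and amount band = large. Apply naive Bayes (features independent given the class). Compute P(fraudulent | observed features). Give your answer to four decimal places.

fraudulent: 0.75 × 0.9 × 0.25 × 0.65 = 0.1096875
genuine: 0.25 × 0.4 × 0.55 × 0.15 = 0.00825
P(fraudulent | x) = 0.1096875 / 0.1179375 ≈ 0.9300

0.9300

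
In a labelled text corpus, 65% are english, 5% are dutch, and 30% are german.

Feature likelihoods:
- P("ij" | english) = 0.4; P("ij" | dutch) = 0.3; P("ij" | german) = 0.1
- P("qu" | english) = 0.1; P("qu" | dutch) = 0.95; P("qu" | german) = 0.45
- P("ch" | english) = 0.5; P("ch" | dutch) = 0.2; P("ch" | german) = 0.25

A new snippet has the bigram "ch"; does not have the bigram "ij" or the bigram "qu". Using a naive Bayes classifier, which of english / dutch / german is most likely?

english

english: 0.65 × (1−0.4) × (1−0.1) × 0.5 = 0.1755
dutch: 0.05 × (1−0.3) × (1−0.95) × 0.2 = 0.00035
german: 0.3 × (1−0.1) × (1−0.45) × 0.25 = 0.037125
Highest score → english.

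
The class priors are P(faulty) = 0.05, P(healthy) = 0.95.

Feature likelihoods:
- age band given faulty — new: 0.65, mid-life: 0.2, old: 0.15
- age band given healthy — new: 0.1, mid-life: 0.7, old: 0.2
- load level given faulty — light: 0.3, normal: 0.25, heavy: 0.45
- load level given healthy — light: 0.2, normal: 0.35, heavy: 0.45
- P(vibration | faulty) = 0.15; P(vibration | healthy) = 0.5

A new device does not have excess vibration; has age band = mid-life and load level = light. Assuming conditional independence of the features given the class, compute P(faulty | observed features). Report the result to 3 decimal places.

0.037

faulty: 0.05 × 0.2 × 0.3 × (1−0.15) = 0.00255
healthy: 0.95 × 0.7 × 0.2 × (1−0.5) = 0.0665
P(faulty | x) = 0.00255 / 0.06905 ≈ 0.037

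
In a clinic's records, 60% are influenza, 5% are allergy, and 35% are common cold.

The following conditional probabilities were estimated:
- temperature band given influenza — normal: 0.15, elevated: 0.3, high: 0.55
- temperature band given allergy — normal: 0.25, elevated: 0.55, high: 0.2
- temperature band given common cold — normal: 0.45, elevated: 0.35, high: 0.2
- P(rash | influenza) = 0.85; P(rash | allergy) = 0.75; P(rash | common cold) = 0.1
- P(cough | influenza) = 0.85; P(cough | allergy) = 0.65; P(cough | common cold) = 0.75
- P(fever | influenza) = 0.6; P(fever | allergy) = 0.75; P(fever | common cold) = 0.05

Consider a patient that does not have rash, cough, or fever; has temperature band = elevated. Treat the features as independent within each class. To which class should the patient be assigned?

common cold

influenza: 0.6 × 0.3 × (1−0.85) × (1−0.85) × (1−0.6) = 0.00162
allergy: 0.05 × 0.55 × (1−0.75) × (1−0.65) × (1−0.75) = 0.0006015625
common cold: 0.35 × 0.35 × (1−0.1) × (1−0.75) × (1−0.05) = 0.026184375
Highest score → common cold.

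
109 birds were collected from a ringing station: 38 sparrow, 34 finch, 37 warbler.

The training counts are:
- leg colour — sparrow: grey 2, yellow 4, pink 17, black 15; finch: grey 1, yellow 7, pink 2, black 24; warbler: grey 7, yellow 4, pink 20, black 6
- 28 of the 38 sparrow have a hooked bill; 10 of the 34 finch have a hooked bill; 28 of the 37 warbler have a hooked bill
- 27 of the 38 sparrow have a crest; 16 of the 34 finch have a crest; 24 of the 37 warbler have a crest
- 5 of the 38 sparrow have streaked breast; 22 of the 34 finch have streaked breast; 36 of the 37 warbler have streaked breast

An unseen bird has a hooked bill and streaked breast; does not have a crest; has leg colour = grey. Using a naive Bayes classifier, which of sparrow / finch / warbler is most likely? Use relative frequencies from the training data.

warbler

sparrow: (38/109) × (2/38) × (28/38) × (11/38) × (5/38) ≈ 0.00051496
finch: (34/109) × (1/34) × (10/34) × (18/34) × (22/34) ≈ 0.00092434
warbler: (37/109) × (7/37) × (28/37) × (13/37) × (36/37) ≈ 0.0166138
Highest score → warbler.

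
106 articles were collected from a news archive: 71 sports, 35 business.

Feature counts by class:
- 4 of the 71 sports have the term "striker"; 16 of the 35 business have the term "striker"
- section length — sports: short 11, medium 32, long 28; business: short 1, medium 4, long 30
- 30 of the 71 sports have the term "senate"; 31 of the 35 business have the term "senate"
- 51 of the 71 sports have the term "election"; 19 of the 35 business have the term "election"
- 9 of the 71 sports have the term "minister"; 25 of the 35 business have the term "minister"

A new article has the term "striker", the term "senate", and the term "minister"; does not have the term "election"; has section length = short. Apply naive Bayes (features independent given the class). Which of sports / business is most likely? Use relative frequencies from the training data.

sports: (71/106) × (4/71) × (11/71) × (30/71) × (20/71) × (9/71) ≈ 0.0000882078
business: (35/106) × (16/35) × (1/35) × (31/35) × (16/35) × (25/35) ≈ 0.00124728
Highest score → business.

business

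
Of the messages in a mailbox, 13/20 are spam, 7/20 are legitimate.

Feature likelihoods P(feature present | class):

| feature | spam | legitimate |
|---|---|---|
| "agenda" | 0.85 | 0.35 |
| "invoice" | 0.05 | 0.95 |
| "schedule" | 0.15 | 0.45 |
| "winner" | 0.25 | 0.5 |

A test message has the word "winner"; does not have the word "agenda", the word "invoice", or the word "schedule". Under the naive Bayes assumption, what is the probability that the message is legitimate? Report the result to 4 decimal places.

0.1371

spam: 0.65 × (1−0.85) × (1−0.05) × (1−0.15) × 0.25 = 0.0196828125
legitimate: 0.35 × (1−0.35) × (1−0.95) × (1−0.45) × 0.5 = 0.003128125
P(legitimate | x) = 0.003128125 / 0.0228109375 ≈ 0.1371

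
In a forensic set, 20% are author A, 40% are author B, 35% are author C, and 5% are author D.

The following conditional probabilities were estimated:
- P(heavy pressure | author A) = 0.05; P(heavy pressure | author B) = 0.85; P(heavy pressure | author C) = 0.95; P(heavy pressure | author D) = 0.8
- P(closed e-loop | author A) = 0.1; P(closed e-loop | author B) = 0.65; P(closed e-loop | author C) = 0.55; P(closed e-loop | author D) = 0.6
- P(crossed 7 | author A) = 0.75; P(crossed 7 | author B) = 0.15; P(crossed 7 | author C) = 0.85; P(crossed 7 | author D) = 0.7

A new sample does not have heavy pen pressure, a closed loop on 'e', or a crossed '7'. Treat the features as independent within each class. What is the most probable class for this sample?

author A: 0.2 × (1−0.05) × (1−0.1) × (1−0.75) = 0.04275
author B: 0.4 × (1−0.85) × (1−0.65) × (1−0.15) = 0.01785
author C: 0.35 × (1−0.95) × (1−0.55) × (1−0.85) = 0.00118125
author D: 0.05 × (1−0.8) × (1−0.6) × (1−0.7) = 0.0012
Highest score → author A.

author A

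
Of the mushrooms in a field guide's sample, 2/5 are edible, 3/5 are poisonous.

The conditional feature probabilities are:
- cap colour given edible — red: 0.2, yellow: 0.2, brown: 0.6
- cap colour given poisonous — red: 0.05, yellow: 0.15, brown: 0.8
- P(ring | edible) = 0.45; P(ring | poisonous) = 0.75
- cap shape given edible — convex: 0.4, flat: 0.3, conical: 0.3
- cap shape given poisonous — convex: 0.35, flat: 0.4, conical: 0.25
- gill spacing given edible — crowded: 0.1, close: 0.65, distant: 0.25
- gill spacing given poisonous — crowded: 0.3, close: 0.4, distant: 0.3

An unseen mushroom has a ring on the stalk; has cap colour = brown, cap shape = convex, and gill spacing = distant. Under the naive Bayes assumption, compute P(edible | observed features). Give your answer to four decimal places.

edible: 0.4 × 0.6 × 0.45 × 0.4 × 0.25 = 0.0108
poisonous: 0.6 × 0.8 × 0.75 × 0.35 × 0.3 = 0.0378
P(edible | x) = 0.0108 / 0.0486 ≈ 0.2222

0.2222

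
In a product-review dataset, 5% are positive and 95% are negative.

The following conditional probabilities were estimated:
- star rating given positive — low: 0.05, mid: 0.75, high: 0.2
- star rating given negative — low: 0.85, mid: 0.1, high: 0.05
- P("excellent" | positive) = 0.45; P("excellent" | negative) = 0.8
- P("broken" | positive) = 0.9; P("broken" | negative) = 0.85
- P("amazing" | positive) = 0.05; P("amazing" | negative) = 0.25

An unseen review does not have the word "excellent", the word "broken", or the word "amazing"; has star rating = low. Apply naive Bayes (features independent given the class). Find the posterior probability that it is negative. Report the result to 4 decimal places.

positive: 0.05 × 0.05 × (1−0.45) × (1−0.9) × (1−0.05) = 0.000130625
negative: 0.95 × 0.85 × (1−0.8) × (1−0.85) × (1−0.25) = 0.01816875
P(negative | x) = 0.01816875 / 0.018299375 ≈ 0.9929

0.9929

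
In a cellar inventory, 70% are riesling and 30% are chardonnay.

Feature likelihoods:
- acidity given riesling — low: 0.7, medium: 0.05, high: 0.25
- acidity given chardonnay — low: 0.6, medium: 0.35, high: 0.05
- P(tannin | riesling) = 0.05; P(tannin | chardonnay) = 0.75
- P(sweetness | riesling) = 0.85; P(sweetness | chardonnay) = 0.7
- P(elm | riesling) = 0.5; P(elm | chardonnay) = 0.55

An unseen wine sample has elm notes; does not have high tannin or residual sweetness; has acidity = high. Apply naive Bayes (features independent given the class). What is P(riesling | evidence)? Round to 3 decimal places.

0.953

riesling: 0.7 × 0.25 × (1−0.05) × (1−0.85) × 0.5 = 0.01246875
chardonnay: 0.3 × 0.05 × (1−0.75) × (1−0.7) × 0.55 = 0.00061875
P(riesling | x) = 0.01246875 / 0.0130875 ≈ 0.953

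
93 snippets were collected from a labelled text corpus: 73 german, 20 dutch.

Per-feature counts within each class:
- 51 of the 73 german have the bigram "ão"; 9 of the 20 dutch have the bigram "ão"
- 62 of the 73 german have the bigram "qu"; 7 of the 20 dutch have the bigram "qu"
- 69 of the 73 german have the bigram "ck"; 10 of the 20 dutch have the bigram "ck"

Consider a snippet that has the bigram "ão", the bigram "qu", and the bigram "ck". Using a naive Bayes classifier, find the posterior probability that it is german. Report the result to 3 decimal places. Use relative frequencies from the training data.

german: (73/93) × (51/73) × (62/73) × (69/73) ≈ 0.440233
dutch: (20/93) × (9/20) × (7/20) × (10/20) ≈ 0.0169355
P(german | x) = 0.440233 / 0.4571685 ≈ 0.963

0.963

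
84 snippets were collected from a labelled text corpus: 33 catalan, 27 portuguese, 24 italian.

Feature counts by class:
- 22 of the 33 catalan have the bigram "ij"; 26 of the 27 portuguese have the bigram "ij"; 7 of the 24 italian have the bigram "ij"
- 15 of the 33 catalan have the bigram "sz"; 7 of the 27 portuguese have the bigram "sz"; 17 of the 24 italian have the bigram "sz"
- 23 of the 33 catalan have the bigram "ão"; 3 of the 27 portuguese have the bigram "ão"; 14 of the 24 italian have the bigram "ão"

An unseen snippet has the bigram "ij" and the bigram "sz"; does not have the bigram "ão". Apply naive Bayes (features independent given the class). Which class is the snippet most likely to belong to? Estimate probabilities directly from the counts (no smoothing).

catalan: (33/84) × (22/33) × (15/33) × (10/33) ≈ 0.036075
portuguese: (27/84) × (26/27) × (7/27) × (24/27) ≈ 0.0713306
italian: (24/84) × (7/24) × (17/24) × (10/24) ≈ 0.0245949
Highest score → portuguese.

portuguese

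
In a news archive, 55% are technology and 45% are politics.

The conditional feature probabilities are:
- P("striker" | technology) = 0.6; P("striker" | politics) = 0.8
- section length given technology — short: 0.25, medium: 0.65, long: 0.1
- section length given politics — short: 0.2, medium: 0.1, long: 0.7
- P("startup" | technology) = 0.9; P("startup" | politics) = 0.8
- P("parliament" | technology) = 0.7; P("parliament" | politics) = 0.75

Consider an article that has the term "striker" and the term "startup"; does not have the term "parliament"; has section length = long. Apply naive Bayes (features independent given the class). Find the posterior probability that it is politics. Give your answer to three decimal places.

technology: 0.55 × 0.6 × 0.1 × 0.9 × (1−0.7) = 0.00891
politics: 0.45 × 0.8 × 0.7 × 0.8 × (1−0.75) = 0.0504
P(politics | x) = 0.0504 / 0.05931 ≈ 0.850

0.850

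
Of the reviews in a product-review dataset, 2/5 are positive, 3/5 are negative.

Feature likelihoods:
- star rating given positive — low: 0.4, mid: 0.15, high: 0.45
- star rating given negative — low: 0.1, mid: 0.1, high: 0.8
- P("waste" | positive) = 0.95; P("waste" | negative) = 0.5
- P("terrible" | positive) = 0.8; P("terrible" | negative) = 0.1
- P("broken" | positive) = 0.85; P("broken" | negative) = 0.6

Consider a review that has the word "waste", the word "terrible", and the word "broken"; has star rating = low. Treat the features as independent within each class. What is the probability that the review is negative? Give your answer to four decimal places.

positive: 0.4 × 0.4 × 0.95 × 0.8 × 0.85 = 0.10336
negative: 0.6 × 0.1 × 0.5 × 0.1 × 0.6 = 0.0018
P(negative | x) = 0.0018 / 0.10516 ≈ 0.0171

0.0171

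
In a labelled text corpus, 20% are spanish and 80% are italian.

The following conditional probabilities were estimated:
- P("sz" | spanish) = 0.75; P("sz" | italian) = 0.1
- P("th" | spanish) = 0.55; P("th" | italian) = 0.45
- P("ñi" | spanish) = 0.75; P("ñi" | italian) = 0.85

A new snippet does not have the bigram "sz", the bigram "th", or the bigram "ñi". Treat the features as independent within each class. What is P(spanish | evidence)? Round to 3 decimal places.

0.087

spanish: 0.2 × (1−0.75) × (1−0.55) × (1−0.75) = 0.005625
italian: 0.8 × (1−0.1) × (1−0.45) × (1−0.85) = 0.0594
P(spanish | x) = 0.005625 / 0.065025 ≈ 0.087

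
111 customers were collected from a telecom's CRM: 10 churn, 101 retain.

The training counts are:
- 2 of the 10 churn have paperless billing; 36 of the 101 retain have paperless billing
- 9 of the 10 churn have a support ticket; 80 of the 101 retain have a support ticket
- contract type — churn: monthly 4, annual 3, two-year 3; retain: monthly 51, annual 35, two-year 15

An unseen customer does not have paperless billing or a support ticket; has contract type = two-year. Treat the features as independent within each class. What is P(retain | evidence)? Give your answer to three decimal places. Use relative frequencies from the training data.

0.893

churn: (10/111) × (8/10) × (1/10) × (3/10) ≈ 0.00216216
retain: (101/111) × (65/101) × (21/101) × (15/101) ≈ 0.0180825
P(retain | x) = 0.0180825 / 0.02024466 ≈ 0.893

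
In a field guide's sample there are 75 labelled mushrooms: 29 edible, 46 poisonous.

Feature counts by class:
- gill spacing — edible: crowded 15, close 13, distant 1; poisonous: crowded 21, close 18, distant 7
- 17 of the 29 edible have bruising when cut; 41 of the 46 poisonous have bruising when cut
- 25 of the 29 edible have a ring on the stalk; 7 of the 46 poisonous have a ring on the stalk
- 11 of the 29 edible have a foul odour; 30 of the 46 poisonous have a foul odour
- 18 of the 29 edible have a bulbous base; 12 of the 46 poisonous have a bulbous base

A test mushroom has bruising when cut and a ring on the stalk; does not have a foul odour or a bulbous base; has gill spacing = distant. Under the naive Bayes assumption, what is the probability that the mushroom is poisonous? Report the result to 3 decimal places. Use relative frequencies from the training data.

0.672

edible: (29/75) × (1/29) × (17/29) × (25/29) × (18/29) × (11/29) ≈ 0.00158636
poisonous: (46/75) × (7/46) × (41/46) × (7/46) × (16/46) × (34/46) ≈ 0.00325451
P(poisonous | x) = 0.00325451 / 0.00484087 ≈ 0.672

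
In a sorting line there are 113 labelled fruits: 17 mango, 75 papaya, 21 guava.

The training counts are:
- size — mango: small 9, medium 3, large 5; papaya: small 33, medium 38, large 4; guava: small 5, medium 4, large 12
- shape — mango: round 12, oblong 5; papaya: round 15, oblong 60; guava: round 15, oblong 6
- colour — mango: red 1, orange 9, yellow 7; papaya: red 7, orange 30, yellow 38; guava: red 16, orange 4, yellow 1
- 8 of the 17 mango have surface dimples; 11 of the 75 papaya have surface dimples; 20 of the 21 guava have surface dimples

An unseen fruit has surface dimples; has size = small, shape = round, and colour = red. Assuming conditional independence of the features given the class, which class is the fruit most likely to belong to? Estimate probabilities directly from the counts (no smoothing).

mango: (17/113) × (9/17) × (12/17) × (1/17) × (8/17) ≈ 0.00155628
papaya: (75/113) × (33/75) × (15/75) × (7/75) × (11/75) ≈ 0.000799528
guava: (21/113) × (5/21) × (15/21) × (16/21) × (20/21) ≈ 0.0229337
Highest score → guava.

guava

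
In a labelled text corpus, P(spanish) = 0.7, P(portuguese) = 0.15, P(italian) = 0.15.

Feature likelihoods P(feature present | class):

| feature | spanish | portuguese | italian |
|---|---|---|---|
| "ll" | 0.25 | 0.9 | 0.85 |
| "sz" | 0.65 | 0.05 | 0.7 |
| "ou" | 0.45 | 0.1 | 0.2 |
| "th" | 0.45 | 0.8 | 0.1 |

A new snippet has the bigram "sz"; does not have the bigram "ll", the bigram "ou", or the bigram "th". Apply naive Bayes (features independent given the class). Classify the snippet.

spanish

spanish: 0.7 × (1−0.25) × 0.65 × (1−0.45) × (1−0.45) = 0.103228125
portuguese: 0.15 × (1−0.9) × 0.05 × (1−0.1) × (1−0.8) = 0.000135
italian: 0.15 × (1−0.85) × 0.7 × (1−0.2) × (1−0.1) = 0.01134
Highest score → spanish.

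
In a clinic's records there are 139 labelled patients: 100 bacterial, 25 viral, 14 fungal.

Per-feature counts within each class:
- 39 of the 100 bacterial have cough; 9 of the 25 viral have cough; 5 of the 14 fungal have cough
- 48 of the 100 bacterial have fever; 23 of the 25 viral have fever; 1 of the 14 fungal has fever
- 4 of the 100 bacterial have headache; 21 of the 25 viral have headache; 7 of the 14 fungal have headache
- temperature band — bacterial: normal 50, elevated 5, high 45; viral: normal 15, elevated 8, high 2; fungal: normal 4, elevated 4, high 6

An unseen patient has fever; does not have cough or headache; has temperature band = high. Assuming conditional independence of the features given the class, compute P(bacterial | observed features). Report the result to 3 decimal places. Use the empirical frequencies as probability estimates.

0.975

bacterial: (100/139) × (61/100) × (48/100) × (96/100) × (45/100) ≈ 0.0909997
viral: (25/139) × (16/25) × (23/25) × (4/25) × (2/25) ≈ 0.00135551
fungal: (14/139) × (9/14) × (1/14) × (7/14) × (6/14) ≈ 0.000991044
P(bacterial | x) = 0.0909997 / 0.093346254 ≈ 0.975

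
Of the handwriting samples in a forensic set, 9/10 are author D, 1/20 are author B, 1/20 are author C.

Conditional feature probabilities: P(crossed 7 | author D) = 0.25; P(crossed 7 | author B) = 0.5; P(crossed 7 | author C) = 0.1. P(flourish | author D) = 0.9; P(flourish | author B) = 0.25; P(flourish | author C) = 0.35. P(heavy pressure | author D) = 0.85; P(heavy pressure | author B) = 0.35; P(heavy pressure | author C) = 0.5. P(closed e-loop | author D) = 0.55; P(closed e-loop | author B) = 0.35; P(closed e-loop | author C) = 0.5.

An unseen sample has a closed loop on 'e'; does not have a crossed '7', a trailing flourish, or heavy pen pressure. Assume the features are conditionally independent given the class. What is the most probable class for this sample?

author D: 0.9 × (1−0.25) × (1−0.9) × (1−0.85) × 0.55 = 0.00556875
author B: 0.05 × (1−0.5) × (1−0.25) × (1−0.35) × 0.35 = 0.004265625
author C: 0.05 × (1−0.1) × (1−0.35) × (1−0.5) × 0.5 = 0.0073125
Highest score → author C.

author C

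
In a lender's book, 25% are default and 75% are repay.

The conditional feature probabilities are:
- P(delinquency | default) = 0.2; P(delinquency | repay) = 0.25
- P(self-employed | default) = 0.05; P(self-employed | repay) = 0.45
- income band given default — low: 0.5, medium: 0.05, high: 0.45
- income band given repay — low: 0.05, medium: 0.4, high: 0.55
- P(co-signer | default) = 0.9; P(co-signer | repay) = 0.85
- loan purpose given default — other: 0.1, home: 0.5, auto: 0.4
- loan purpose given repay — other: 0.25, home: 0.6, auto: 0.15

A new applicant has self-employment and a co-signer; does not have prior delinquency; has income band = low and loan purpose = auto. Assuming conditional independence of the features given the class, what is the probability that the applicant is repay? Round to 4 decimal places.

0.4727

default: 0.25 × (1−0.2) × 0.05 × 0.5 × 0.9 × 0.4 = 0.0018
repay: 0.75 × (1−0.25) × 0.45 × 0.05 × 0.85 × 0.15 = 0.001613671875
P(repay | x) = 0.001613671875 / 0.003413671875 ≈ 0.4727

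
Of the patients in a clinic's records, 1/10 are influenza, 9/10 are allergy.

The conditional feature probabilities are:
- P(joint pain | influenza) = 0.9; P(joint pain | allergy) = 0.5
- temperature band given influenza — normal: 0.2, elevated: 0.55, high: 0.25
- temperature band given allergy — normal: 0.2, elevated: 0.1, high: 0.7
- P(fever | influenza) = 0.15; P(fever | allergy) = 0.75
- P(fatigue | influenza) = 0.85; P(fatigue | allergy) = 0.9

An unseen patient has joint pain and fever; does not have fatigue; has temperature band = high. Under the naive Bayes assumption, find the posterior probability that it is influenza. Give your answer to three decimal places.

0.021

influenza: 0.1 × 0.9 × 0.25 × 0.15 × (1−0.85) = 0.00050625
allergy: 0.9 × 0.5 × 0.7 × 0.75 × (1−0.9) = 0.023625
P(influenza | x) = 0.00050625 / 0.02413125 ≈ 0.021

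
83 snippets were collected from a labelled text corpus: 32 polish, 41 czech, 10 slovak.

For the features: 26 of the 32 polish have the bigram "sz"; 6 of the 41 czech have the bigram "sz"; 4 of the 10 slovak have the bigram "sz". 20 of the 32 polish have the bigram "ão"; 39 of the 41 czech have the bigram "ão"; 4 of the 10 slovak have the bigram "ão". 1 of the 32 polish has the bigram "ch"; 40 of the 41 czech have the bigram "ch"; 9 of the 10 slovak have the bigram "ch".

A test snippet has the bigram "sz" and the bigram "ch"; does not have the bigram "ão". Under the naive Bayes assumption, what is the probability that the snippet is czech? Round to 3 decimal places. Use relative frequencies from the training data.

0.104

polish: (32/83) × (26/32) × (12/32) × (1/32) ≈ 0.00367093
czech: (41/83) × (6/41) × (2/41) × (40/41) ≈ 0.00344029
slovak: (10/83) × (4/10) × (6/10) × (9/10) ≈ 0.0260241
P(czech | x) = 0.00344029 / 0.03313532 ≈ 0.104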